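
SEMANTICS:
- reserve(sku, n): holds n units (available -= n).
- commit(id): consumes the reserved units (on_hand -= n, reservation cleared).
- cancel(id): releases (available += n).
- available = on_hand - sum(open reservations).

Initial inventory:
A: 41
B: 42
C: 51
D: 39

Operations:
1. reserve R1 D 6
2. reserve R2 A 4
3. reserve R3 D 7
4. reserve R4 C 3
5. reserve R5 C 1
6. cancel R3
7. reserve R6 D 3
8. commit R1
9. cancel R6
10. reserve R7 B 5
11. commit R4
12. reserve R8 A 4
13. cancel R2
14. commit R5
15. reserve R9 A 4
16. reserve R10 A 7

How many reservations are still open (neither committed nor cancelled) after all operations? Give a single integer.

Answer: 4

Derivation:
Step 1: reserve R1 D 6 -> on_hand[A=41 B=42 C=51 D=39] avail[A=41 B=42 C=51 D=33] open={R1}
Step 2: reserve R2 A 4 -> on_hand[A=41 B=42 C=51 D=39] avail[A=37 B=42 C=51 D=33] open={R1,R2}
Step 3: reserve R3 D 7 -> on_hand[A=41 B=42 C=51 D=39] avail[A=37 B=42 C=51 D=26] open={R1,R2,R3}
Step 4: reserve R4 C 3 -> on_hand[A=41 B=42 C=51 D=39] avail[A=37 B=42 C=48 D=26] open={R1,R2,R3,R4}
Step 5: reserve R5 C 1 -> on_hand[A=41 B=42 C=51 D=39] avail[A=37 B=42 C=47 D=26] open={R1,R2,R3,R4,R5}
Step 6: cancel R3 -> on_hand[A=41 B=42 C=51 D=39] avail[A=37 B=42 C=47 D=33] open={R1,R2,R4,R5}
Step 7: reserve R6 D 3 -> on_hand[A=41 B=42 C=51 D=39] avail[A=37 B=42 C=47 D=30] open={R1,R2,R4,R5,R6}
Step 8: commit R1 -> on_hand[A=41 B=42 C=51 D=33] avail[A=37 B=42 C=47 D=30] open={R2,R4,R5,R6}
Step 9: cancel R6 -> on_hand[A=41 B=42 C=51 D=33] avail[A=37 B=42 C=47 D=33] open={R2,R4,R5}
Step 10: reserve R7 B 5 -> on_hand[A=41 B=42 C=51 D=33] avail[A=37 B=37 C=47 D=33] open={R2,R4,R5,R7}
Step 11: commit R4 -> on_hand[A=41 B=42 C=48 D=33] avail[A=37 B=37 C=47 D=33] open={R2,R5,R7}
Step 12: reserve R8 A 4 -> on_hand[A=41 B=42 C=48 D=33] avail[A=33 B=37 C=47 D=33] open={R2,R5,R7,R8}
Step 13: cancel R2 -> on_hand[A=41 B=42 C=48 D=33] avail[A=37 B=37 C=47 D=33] open={R5,R7,R8}
Step 14: commit R5 -> on_hand[A=41 B=42 C=47 D=33] avail[A=37 B=37 C=47 D=33] open={R7,R8}
Step 15: reserve R9 A 4 -> on_hand[A=41 B=42 C=47 D=33] avail[A=33 B=37 C=47 D=33] open={R7,R8,R9}
Step 16: reserve R10 A 7 -> on_hand[A=41 B=42 C=47 D=33] avail[A=26 B=37 C=47 D=33] open={R10,R7,R8,R9}
Open reservations: ['R10', 'R7', 'R8', 'R9'] -> 4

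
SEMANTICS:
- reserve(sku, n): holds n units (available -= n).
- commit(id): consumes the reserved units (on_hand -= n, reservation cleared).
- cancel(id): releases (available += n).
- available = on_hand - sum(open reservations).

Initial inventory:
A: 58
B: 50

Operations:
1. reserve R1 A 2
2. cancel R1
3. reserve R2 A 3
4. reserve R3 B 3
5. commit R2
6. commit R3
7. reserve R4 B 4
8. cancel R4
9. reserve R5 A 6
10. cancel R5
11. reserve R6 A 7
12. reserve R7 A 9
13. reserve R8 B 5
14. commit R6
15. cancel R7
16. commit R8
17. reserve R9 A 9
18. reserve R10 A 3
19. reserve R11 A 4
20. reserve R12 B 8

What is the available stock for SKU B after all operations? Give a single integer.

Answer: 34

Derivation:
Step 1: reserve R1 A 2 -> on_hand[A=58 B=50] avail[A=56 B=50] open={R1}
Step 2: cancel R1 -> on_hand[A=58 B=50] avail[A=58 B=50] open={}
Step 3: reserve R2 A 3 -> on_hand[A=58 B=50] avail[A=55 B=50] open={R2}
Step 4: reserve R3 B 3 -> on_hand[A=58 B=50] avail[A=55 B=47] open={R2,R3}
Step 5: commit R2 -> on_hand[A=55 B=50] avail[A=55 B=47] open={R3}
Step 6: commit R3 -> on_hand[A=55 B=47] avail[A=55 B=47] open={}
Step 7: reserve R4 B 4 -> on_hand[A=55 B=47] avail[A=55 B=43] open={R4}
Step 8: cancel R4 -> on_hand[A=55 B=47] avail[A=55 B=47] open={}
Step 9: reserve R5 A 6 -> on_hand[A=55 B=47] avail[A=49 B=47] open={R5}
Step 10: cancel R5 -> on_hand[A=55 B=47] avail[A=55 B=47] open={}
Step 11: reserve R6 A 7 -> on_hand[A=55 B=47] avail[A=48 B=47] open={R6}
Step 12: reserve R7 A 9 -> on_hand[A=55 B=47] avail[A=39 B=47] open={R6,R7}
Step 13: reserve R8 B 5 -> on_hand[A=55 B=47] avail[A=39 B=42] open={R6,R7,R8}
Step 14: commit R6 -> on_hand[A=48 B=47] avail[A=39 B=42] open={R7,R8}
Step 15: cancel R7 -> on_hand[A=48 B=47] avail[A=48 B=42] open={R8}
Step 16: commit R8 -> on_hand[A=48 B=42] avail[A=48 B=42] open={}
Step 17: reserve R9 A 9 -> on_hand[A=48 B=42] avail[A=39 B=42] open={R9}
Step 18: reserve R10 A 3 -> on_hand[A=48 B=42] avail[A=36 B=42] open={R10,R9}
Step 19: reserve R11 A 4 -> on_hand[A=48 B=42] avail[A=32 B=42] open={R10,R11,R9}
Step 20: reserve R12 B 8 -> on_hand[A=48 B=42] avail[A=32 B=34] open={R10,R11,R12,R9}
Final available[B] = 34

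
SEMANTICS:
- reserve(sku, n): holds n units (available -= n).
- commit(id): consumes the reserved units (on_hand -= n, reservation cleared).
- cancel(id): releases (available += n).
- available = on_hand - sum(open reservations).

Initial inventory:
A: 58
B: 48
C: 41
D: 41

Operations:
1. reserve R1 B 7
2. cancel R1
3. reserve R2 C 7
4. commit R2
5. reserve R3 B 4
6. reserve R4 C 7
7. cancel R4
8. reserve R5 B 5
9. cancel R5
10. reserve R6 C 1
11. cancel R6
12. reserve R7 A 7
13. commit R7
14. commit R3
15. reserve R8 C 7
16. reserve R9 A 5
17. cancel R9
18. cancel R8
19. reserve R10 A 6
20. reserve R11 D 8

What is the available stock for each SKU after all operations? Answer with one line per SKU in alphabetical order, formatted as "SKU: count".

Step 1: reserve R1 B 7 -> on_hand[A=58 B=48 C=41 D=41] avail[A=58 B=41 C=41 D=41] open={R1}
Step 2: cancel R1 -> on_hand[A=58 B=48 C=41 D=41] avail[A=58 B=48 C=41 D=41] open={}
Step 3: reserve R2 C 7 -> on_hand[A=58 B=48 C=41 D=41] avail[A=58 B=48 C=34 D=41] open={R2}
Step 4: commit R2 -> on_hand[A=58 B=48 C=34 D=41] avail[A=58 B=48 C=34 D=41] open={}
Step 5: reserve R3 B 4 -> on_hand[A=58 B=48 C=34 D=41] avail[A=58 B=44 C=34 D=41] open={R3}
Step 6: reserve R4 C 7 -> on_hand[A=58 B=48 C=34 D=41] avail[A=58 B=44 C=27 D=41] open={R3,R4}
Step 7: cancel R4 -> on_hand[A=58 B=48 C=34 D=41] avail[A=58 B=44 C=34 D=41] open={R3}
Step 8: reserve R5 B 5 -> on_hand[A=58 B=48 C=34 D=41] avail[A=58 B=39 C=34 D=41] open={R3,R5}
Step 9: cancel R5 -> on_hand[A=58 B=48 C=34 D=41] avail[A=58 B=44 C=34 D=41] open={R3}
Step 10: reserve R6 C 1 -> on_hand[A=58 B=48 C=34 D=41] avail[A=58 B=44 C=33 D=41] open={R3,R6}
Step 11: cancel R6 -> on_hand[A=58 B=48 C=34 D=41] avail[A=58 B=44 C=34 D=41] open={R3}
Step 12: reserve R7 A 7 -> on_hand[A=58 B=48 C=34 D=41] avail[A=51 B=44 C=34 D=41] open={R3,R7}
Step 13: commit R7 -> on_hand[A=51 B=48 C=34 D=41] avail[A=51 B=44 C=34 D=41] open={R3}
Step 14: commit R3 -> on_hand[A=51 B=44 C=34 D=41] avail[A=51 B=44 C=34 D=41] open={}
Step 15: reserve R8 C 7 -> on_hand[A=51 B=44 C=34 D=41] avail[A=51 B=44 C=27 D=41] open={R8}
Step 16: reserve R9 A 5 -> on_hand[A=51 B=44 C=34 D=41] avail[A=46 B=44 C=27 D=41] open={R8,R9}
Step 17: cancel R9 -> on_hand[A=51 B=44 C=34 D=41] avail[A=51 B=44 C=27 D=41] open={R8}
Step 18: cancel R8 -> on_hand[A=51 B=44 C=34 D=41] avail[A=51 B=44 C=34 D=41] open={}
Step 19: reserve R10 A 6 -> on_hand[A=51 B=44 C=34 D=41] avail[A=45 B=44 C=34 D=41] open={R10}
Step 20: reserve R11 D 8 -> on_hand[A=51 B=44 C=34 D=41] avail[A=45 B=44 C=34 D=33] open={R10,R11}

Answer: A: 45
B: 44
C: 34
D: 33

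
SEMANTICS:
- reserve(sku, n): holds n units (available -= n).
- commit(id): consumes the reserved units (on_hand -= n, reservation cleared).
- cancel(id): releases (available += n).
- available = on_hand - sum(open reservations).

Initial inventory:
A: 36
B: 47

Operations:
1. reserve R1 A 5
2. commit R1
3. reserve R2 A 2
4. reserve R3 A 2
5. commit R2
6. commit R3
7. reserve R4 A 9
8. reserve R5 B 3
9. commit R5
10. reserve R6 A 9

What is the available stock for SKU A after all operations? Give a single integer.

Step 1: reserve R1 A 5 -> on_hand[A=36 B=47] avail[A=31 B=47] open={R1}
Step 2: commit R1 -> on_hand[A=31 B=47] avail[A=31 B=47] open={}
Step 3: reserve R2 A 2 -> on_hand[A=31 B=47] avail[A=29 B=47] open={R2}
Step 4: reserve R3 A 2 -> on_hand[A=31 B=47] avail[A=27 B=47] open={R2,R3}
Step 5: commit R2 -> on_hand[A=29 B=47] avail[A=27 B=47] open={R3}
Step 6: commit R3 -> on_hand[A=27 B=47] avail[A=27 B=47] open={}
Step 7: reserve R4 A 9 -> on_hand[A=27 B=47] avail[A=18 B=47] open={R4}
Step 8: reserve R5 B 3 -> on_hand[A=27 B=47] avail[A=18 B=44] open={R4,R5}
Step 9: commit R5 -> on_hand[A=27 B=44] avail[A=18 B=44] open={R4}
Step 10: reserve R6 A 9 -> on_hand[A=27 B=44] avail[A=9 B=44] open={R4,R6}
Final available[A] = 9

Answer: 9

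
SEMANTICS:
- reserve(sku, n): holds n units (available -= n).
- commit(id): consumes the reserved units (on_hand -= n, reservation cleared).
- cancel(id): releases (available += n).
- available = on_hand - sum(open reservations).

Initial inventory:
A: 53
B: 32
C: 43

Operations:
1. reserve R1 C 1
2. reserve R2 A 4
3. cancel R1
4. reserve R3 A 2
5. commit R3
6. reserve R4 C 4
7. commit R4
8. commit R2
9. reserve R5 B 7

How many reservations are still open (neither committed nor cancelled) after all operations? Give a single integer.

Step 1: reserve R1 C 1 -> on_hand[A=53 B=32 C=43] avail[A=53 B=32 C=42] open={R1}
Step 2: reserve R2 A 4 -> on_hand[A=53 B=32 C=43] avail[A=49 B=32 C=42] open={R1,R2}
Step 3: cancel R1 -> on_hand[A=53 B=32 C=43] avail[A=49 B=32 C=43] open={R2}
Step 4: reserve R3 A 2 -> on_hand[A=53 B=32 C=43] avail[A=47 B=32 C=43] open={R2,R3}
Step 5: commit R3 -> on_hand[A=51 B=32 C=43] avail[A=47 B=32 C=43] open={R2}
Step 6: reserve R4 C 4 -> on_hand[A=51 B=32 C=43] avail[A=47 B=32 C=39] open={R2,R4}
Step 7: commit R4 -> on_hand[A=51 B=32 C=39] avail[A=47 B=32 C=39] open={R2}
Step 8: commit R2 -> on_hand[A=47 B=32 C=39] avail[A=47 B=32 C=39] open={}
Step 9: reserve R5 B 7 -> on_hand[A=47 B=32 C=39] avail[A=47 B=25 C=39] open={R5}
Open reservations: ['R5'] -> 1

Answer: 1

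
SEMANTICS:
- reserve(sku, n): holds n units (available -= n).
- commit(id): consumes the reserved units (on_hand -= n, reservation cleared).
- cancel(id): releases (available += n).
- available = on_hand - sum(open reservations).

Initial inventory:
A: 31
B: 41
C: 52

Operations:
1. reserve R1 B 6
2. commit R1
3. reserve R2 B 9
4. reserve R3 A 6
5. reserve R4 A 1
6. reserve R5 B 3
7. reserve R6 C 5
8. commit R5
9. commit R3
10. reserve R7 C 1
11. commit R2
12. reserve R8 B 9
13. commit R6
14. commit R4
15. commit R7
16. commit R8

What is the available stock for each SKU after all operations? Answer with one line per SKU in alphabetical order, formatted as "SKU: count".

Answer: A: 24
B: 14
C: 46

Derivation:
Step 1: reserve R1 B 6 -> on_hand[A=31 B=41 C=52] avail[A=31 B=35 C=52] open={R1}
Step 2: commit R1 -> on_hand[A=31 B=35 C=52] avail[A=31 B=35 C=52] open={}
Step 3: reserve R2 B 9 -> on_hand[A=31 B=35 C=52] avail[A=31 B=26 C=52] open={R2}
Step 4: reserve R3 A 6 -> on_hand[A=31 B=35 C=52] avail[A=25 B=26 C=52] open={R2,R3}
Step 5: reserve R4 A 1 -> on_hand[A=31 B=35 C=52] avail[A=24 B=26 C=52] open={R2,R3,R4}
Step 6: reserve R5 B 3 -> on_hand[A=31 B=35 C=52] avail[A=24 B=23 C=52] open={R2,R3,R4,R5}
Step 7: reserve R6 C 5 -> on_hand[A=31 B=35 C=52] avail[A=24 B=23 C=47] open={R2,R3,R4,R5,R6}
Step 8: commit R5 -> on_hand[A=31 B=32 C=52] avail[A=24 B=23 C=47] open={R2,R3,R4,R6}
Step 9: commit R3 -> on_hand[A=25 B=32 C=52] avail[A=24 B=23 C=47] open={R2,R4,R6}
Step 10: reserve R7 C 1 -> on_hand[A=25 B=32 C=52] avail[A=24 B=23 C=46] open={R2,R4,R6,R7}
Step 11: commit R2 -> on_hand[A=25 B=23 C=52] avail[A=24 B=23 C=46] open={R4,R6,R7}
Step 12: reserve R8 B 9 -> on_hand[A=25 B=23 C=52] avail[A=24 B=14 C=46] open={R4,R6,R7,R8}
Step 13: commit R6 -> on_hand[A=25 B=23 C=47] avail[A=24 B=14 C=46] open={R4,R7,R8}
Step 14: commit R4 -> on_hand[A=24 B=23 C=47] avail[A=24 B=14 C=46] open={R7,R8}
Step 15: commit R7 -> on_hand[A=24 B=23 C=46] avail[A=24 B=14 C=46] open={R8}
Step 16: commit R8 -> on_hand[A=24 B=14 C=46] avail[A=24 B=14 C=46] open={}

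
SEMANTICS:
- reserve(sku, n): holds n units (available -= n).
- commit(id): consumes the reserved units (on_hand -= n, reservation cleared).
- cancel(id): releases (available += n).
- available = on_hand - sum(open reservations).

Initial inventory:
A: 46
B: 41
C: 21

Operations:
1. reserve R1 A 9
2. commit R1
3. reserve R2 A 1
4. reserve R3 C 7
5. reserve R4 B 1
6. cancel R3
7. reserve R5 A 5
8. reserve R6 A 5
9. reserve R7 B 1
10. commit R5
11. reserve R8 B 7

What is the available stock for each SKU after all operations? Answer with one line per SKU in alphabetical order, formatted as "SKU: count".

Step 1: reserve R1 A 9 -> on_hand[A=46 B=41 C=21] avail[A=37 B=41 C=21] open={R1}
Step 2: commit R1 -> on_hand[A=37 B=41 C=21] avail[A=37 B=41 C=21] open={}
Step 3: reserve R2 A 1 -> on_hand[A=37 B=41 C=21] avail[A=36 B=41 C=21] open={R2}
Step 4: reserve R3 C 7 -> on_hand[A=37 B=41 C=21] avail[A=36 B=41 C=14] open={R2,R3}
Step 5: reserve R4 B 1 -> on_hand[A=37 B=41 C=21] avail[A=36 B=40 C=14] open={R2,R3,R4}
Step 6: cancel R3 -> on_hand[A=37 B=41 C=21] avail[A=36 B=40 C=21] open={R2,R4}
Step 7: reserve R5 A 5 -> on_hand[A=37 B=41 C=21] avail[A=31 B=40 C=21] open={R2,R4,R5}
Step 8: reserve R6 A 5 -> on_hand[A=37 B=41 C=21] avail[A=26 B=40 C=21] open={R2,R4,R5,R6}
Step 9: reserve R7 B 1 -> on_hand[A=37 B=41 C=21] avail[A=26 B=39 C=21] open={R2,R4,R5,R6,R7}
Step 10: commit R5 -> on_hand[A=32 B=41 C=21] avail[A=26 B=39 C=21] open={R2,R4,R6,R7}
Step 11: reserve R8 B 7 -> on_hand[A=32 B=41 C=21] avail[A=26 B=32 C=21] open={R2,R4,R6,R7,R8}

Answer: A: 26
B: 32
C: 21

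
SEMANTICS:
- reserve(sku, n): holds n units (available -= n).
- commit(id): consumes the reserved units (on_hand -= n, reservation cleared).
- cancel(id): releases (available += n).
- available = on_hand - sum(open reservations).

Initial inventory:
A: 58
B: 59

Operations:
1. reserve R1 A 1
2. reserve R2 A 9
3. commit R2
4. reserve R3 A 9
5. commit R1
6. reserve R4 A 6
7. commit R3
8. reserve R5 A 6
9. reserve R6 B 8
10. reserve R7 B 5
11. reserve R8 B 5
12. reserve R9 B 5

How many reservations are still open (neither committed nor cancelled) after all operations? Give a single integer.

Step 1: reserve R1 A 1 -> on_hand[A=58 B=59] avail[A=57 B=59] open={R1}
Step 2: reserve R2 A 9 -> on_hand[A=58 B=59] avail[A=48 B=59] open={R1,R2}
Step 3: commit R2 -> on_hand[A=49 B=59] avail[A=48 B=59] open={R1}
Step 4: reserve R3 A 9 -> on_hand[A=49 B=59] avail[A=39 B=59] open={R1,R3}
Step 5: commit R1 -> on_hand[A=48 B=59] avail[A=39 B=59] open={R3}
Step 6: reserve R4 A 6 -> on_hand[A=48 B=59] avail[A=33 B=59] open={R3,R4}
Step 7: commit R3 -> on_hand[A=39 B=59] avail[A=33 B=59] open={R4}
Step 8: reserve R5 A 6 -> on_hand[A=39 B=59] avail[A=27 B=59] open={R4,R5}
Step 9: reserve R6 B 8 -> on_hand[A=39 B=59] avail[A=27 B=51] open={R4,R5,R6}
Step 10: reserve R7 B 5 -> on_hand[A=39 B=59] avail[A=27 B=46] open={R4,R5,R6,R7}
Step 11: reserve R8 B 5 -> on_hand[A=39 B=59] avail[A=27 B=41] open={R4,R5,R6,R7,R8}
Step 12: reserve R9 B 5 -> on_hand[A=39 B=59] avail[A=27 B=36] open={R4,R5,R6,R7,R8,R9}
Open reservations: ['R4', 'R5', 'R6', 'R7', 'R8', 'R9'] -> 6

Answer: 6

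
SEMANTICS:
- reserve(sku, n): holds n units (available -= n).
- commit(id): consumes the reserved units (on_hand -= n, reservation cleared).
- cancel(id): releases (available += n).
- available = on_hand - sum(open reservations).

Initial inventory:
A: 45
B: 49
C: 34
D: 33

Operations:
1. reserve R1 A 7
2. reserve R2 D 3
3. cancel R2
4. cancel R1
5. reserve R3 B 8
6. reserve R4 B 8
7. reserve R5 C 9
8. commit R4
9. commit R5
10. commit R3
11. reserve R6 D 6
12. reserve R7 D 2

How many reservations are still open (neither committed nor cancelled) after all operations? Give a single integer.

Answer: 2

Derivation:
Step 1: reserve R1 A 7 -> on_hand[A=45 B=49 C=34 D=33] avail[A=38 B=49 C=34 D=33] open={R1}
Step 2: reserve R2 D 3 -> on_hand[A=45 B=49 C=34 D=33] avail[A=38 B=49 C=34 D=30] open={R1,R2}
Step 3: cancel R2 -> on_hand[A=45 B=49 C=34 D=33] avail[A=38 B=49 C=34 D=33] open={R1}
Step 4: cancel R1 -> on_hand[A=45 B=49 C=34 D=33] avail[A=45 B=49 C=34 D=33] open={}
Step 5: reserve R3 B 8 -> on_hand[A=45 B=49 C=34 D=33] avail[A=45 B=41 C=34 D=33] open={R3}
Step 6: reserve R4 B 8 -> on_hand[A=45 B=49 C=34 D=33] avail[A=45 B=33 C=34 D=33] open={R3,R4}
Step 7: reserve R5 C 9 -> on_hand[A=45 B=49 C=34 D=33] avail[A=45 B=33 C=25 D=33] open={R3,R4,R5}
Step 8: commit R4 -> on_hand[A=45 B=41 C=34 D=33] avail[A=45 B=33 C=25 D=33] open={R3,R5}
Step 9: commit R5 -> on_hand[A=45 B=41 C=25 D=33] avail[A=45 B=33 C=25 D=33] open={R3}
Step 10: commit R3 -> on_hand[A=45 B=33 C=25 D=33] avail[A=45 B=33 C=25 D=33] open={}
Step 11: reserve R6 D 6 -> on_hand[A=45 B=33 C=25 D=33] avail[A=45 B=33 C=25 D=27] open={R6}
Step 12: reserve R7 D 2 -> on_hand[A=45 B=33 C=25 D=33] avail[A=45 B=33 C=25 D=25] open={R6,R7}
Open reservations: ['R6', 'R7'] -> 2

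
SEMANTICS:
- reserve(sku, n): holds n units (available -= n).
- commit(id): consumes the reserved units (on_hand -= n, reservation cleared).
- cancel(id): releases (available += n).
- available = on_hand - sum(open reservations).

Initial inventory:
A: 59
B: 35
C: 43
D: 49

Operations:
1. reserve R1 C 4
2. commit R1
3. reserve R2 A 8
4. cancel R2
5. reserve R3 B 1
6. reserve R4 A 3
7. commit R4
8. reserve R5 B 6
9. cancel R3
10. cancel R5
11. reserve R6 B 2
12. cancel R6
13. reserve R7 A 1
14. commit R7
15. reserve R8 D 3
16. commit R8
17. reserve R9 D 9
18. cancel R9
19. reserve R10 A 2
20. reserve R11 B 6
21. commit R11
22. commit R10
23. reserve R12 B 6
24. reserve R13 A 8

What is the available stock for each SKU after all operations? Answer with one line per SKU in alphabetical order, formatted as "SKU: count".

Answer: A: 45
B: 23
C: 39
D: 46

Derivation:
Step 1: reserve R1 C 4 -> on_hand[A=59 B=35 C=43 D=49] avail[A=59 B=35 C=39 D=49] open={R1}
Step 2: commit R1 -> on_hand[A=59 B=35 C=39 D=49] avail[A=59 B=35 C=39 D=49] open={}
Step 3: reserve R2 A 8 -> on_hand[A=59 B=35 C=39 D=49] avail[A=51 B=35 C=39 D=49] open={R2}
Step 4: cancel R2 -> on_hand[A=59 B=35 C=39 D=49] avail[A=59 B=35 C=39 D=49] open={}
Step 5: reserve R3 B 1 -> on_hand[A=59 B=35 C=39 D=49] avail[A=59 B=34 C=39 D=49] open={R3}
Step 6: reserve R4 A 3 -> on_hand[A=59 B=35 C=39 D=49] avail[A=56 B=34 C=39 D=49] open={R3,R4}
Step 7: commit R4 -> on_hand[A=56 B=35 C=39 D=49] avail[A=56 B=34 C=39 D=49] open={R3}
Step 8: reserve R5 B 6 -> on_hand[A=56 B=35 C=39 D=49] avail[A=56 B=28 C=39 D=49] open={R3,R5}
Step 9: cancel R3 -> on_hand[A=56 B=35 C=39 D=49] avail[A=56 B=29 C=39 D=49] open={R5}
Step 10: cancel R5 -> on_hand[A=56 B=35 C=39 D=49] avail[A=56 B=35 C=39 D=49] open={}
Step 11: reserve R6 B 2 -> on_hand[A=56 B=35 C=39 D=49] avail[A=56 B=33 C=39 D=49] open={R6}
Step 12: cancel R6 -> on_hand[A=56 B=35 C=39 D=49] avail[A=56 B=35 C=39 D=49] open={}
Step 13: reserve R7 A 1 -> on_hand[A=56 B=35 C=39 D=49] avail[A=55 B=35 C=39 D=49] open={R7}
Step 14: commit R7 -> on_hand[A=55 B=35 C=39 D=49] avail[A=55 B=35 C=39 D=49] open={}
Step 15: reserve R8 D 3 -> on_hand[A=55 B=35 C=39 D=49] avail[A=55 B=35 C=39 D=46] open={R8}
Step 16: commit R8 -> on_hand[A=55 B=35 C=39 D=46] avail[A=55 B=35 C=39 D=46] open={}
Step 17: reserve R9 D 9 -> on_hand[A=55 B=35 C=39 D=46] avail[A=55 B=35 C=39 D=37] open={R9}
Step 18: cancel R9 -> on_hand[A=55 B=35 C=39 D=46] avail[A=55 B=35 C=39 D=46] open={}
Step 19: reserve R10 A 2 -> on_hand[A=55 B=35 C=39 D=46] avail[A=53 B=35 C=39 D=46] open={R10}
Step 20: reserve R11 B 6 -> on_hand[A=55 B=35 C=39 D=46] avail[A=53 B=29 C=39 D=46] open={R10,R11}
Step 21: commit R11 -> on_hand[A=55 B=29 C=39 D=46] avail[A=53 B=29 C=39 D=46] open={R10}
Step 22: commit R10 -> on_hand[A=53 B=29 C=39 D=46] avail[A=53 B=29 C=39 D=46] open={}
Step 23: reserve R12 B 6 -> on_hand[A=53 B=29 C=39 D=46] avail[A=53 B=23 C=39 D=46] open={R12}
Step 24: reserve R13 A 8 -> on_hand[A=53 B=29 C=39 D=46] avail[A=45 B=23 C=39 D=46] open={R12,R13}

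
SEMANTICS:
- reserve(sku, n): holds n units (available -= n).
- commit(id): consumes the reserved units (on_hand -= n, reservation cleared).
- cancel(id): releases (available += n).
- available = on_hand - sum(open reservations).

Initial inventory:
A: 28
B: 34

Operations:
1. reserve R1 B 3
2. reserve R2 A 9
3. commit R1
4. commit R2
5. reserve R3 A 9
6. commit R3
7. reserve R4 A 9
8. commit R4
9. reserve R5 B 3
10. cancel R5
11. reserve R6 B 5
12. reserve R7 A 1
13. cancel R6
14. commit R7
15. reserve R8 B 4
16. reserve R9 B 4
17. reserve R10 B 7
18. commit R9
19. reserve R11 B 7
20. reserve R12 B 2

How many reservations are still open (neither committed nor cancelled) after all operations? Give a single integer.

Answer: 4

Derivation:
Step 1: reserve R1 B 3 -> on_hand[A=28 B=34] avail[A=28 B=31] open={R1}
Step 2: reserve R2 A 9 -> on_hand[A=28 B=34] avail[A=19 B=31] open={R1,R2}
Step 3: commit R1 -> on_hand[A=28 B=31] avail[A=19 B=31] open={R2}
Step 4: commit R2 -> on_hand[A=19 B=31] avail[A=19 B=31] open={}
Step 5: reserve R3 A 9 -> on_hand[A=19 B=31] avail[A=10 B=31] open={R3}
Step 6: commit R3 -> on_hand[A=10 B=31] avail[A=10 B=31] open={}
Step 7: reserve R4 A 9 -> on_hand[A=10 B=31] avail[A=1 B=31] open={R4}
Step 8: commit R4 -> on_hand[A=1 B=31] avail[A=1 B=31] open={}
Step 9: reserve R5 B 3 -> on_hand[A=1 B=31] avail[A=1 B=28] open={R5}
Step 10: cancel R5 -> on_hand[A=1 B=31] avail[A=1 B=31] open={}
Step 11: reserve R6 B 5 -> on_hand[A=1 B=31] avail[A=1 B=26] open={R6}
Step 12: reserve R7 A 1 -> on_hand[A=1 B=31] avail[A=0 B=26] open={R6,R7}
Step 13: cancel R6 -> on_hand[A=1 B=31] avail[A=0 B=31] open={R7}
Step 14: commit R7 -> on_hand[A=0 B=31] avail[A=0 B=31] open={}
Step 15: reserve R8 B 4 -> on_hand[A=0 B=31] avail[A=0 B=27] open={R8}
Step 16: reserve R9 B 4 -> on_hand[A=0 B=31] avail[A=0 B=23] open={R8,R9}
Step 17: reserve R10 B 7 -> on_hand[A=0 B=31] avail[A=0 B=16] open={R10,R8,R9}
Step 18: commit R9 -> on_hand[A=0 B=27] avail[A=0 B=16] open={R10,R8}
Step 19: reserve R11 B 7 -> on_hand[A=0 B=27] avail[A=0 B=9] open={R10,R11,R8}
Step 20: reserve R12 B 2 -> on_hand[A=0 B=27] avail[A=0 B=7] open={R10,R11,R12,R8}
Open reservations: ['R10', 'R11', 'R12', 'R8'] -> 4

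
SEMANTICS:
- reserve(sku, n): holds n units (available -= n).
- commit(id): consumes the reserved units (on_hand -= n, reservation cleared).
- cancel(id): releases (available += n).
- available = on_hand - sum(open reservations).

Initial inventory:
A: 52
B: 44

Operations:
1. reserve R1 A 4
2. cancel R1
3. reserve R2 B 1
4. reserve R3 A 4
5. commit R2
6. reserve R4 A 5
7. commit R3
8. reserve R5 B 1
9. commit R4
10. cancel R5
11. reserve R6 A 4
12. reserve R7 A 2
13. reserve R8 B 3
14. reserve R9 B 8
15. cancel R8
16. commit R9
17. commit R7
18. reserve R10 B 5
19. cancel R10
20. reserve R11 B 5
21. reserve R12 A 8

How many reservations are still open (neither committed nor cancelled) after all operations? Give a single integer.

Step 1: reserve R1 A 4 -> on_hand[A=52 B=44] avail[A=48 B=44] open={R1}
Step 2: cancel R1 -> on_hand[A=52 B=44] avail[A=52 B=44] open={}
Step 3: reserve R2 B 1 -> on_hand[A=52 B=44] avail[A=52 B=43] open={R2}
Step 4: reserve R3 A 4 -> on_hand[A=52 B=44] avail[A=48 B=43] open={R2,R3}
Step 5: commit R2 -> on_hand[A=52 B=43] avail[A=48 B=43] open={R3}
Step 6: reserve R4 A 5 -> on_hand[A=52 B=43] avail[A=43 B=43] open={R3,R4}
Step 7: commit R3 -> on_hand[A=48 B=43] avail[A=43 B=43] open={R4}
Step 8: reserve R5 B 1 -> on_hand[A=48 B=43] avail[A=43 B=42] open={R4,R5}
Step 9: commit R4 -> on_hand[A=43 B=43] avail[A=43 B=42] open={R5}
Step 10: cancel R5 -> on_hand[A=43 B=43] avail[A=43 B=43] open={}
Step 11: reserve R6 A 4 -> on_hand[A=43 B=43] avail[A=39 B=43] open={R6}
Step 12: reserve R7 A 2 -> on_hand[A=43 B=43] avail[A=37 B=43] open={R6,R7}
Step 13: reserve R8 B 3 -> on_hand[A=43 B=43] avail[A=37 B=40] open={R6,R7,R8}
Step 14: reserve R9 B 8 -> on_hand[A=43 B=43] avail[A=37 B=32] open={R6,R7,R8,R9}
Step 15: cancel R8 -> on_hand[A=43 B=43] avail[A=37 B=35] open={R6,R7,R9}
Step 16: commit R9 -> on_hand[A=43 B=35] avail[A=37 B=35] open={R6,R7}
Step 17: commit R7 -> on_hand[A=41 B=35] avail[A=37 B=35] open={R6}
Step 18: reserve R10 B 5 -> on_hand[A=41 B=35] avail[A=37 B=30] open={R10,R6}
Step 19: cancel R10 -> on_hand[A=41 B=35] avail[A=37 B=35] open={R6}
Step 20: reserve R11 B 5 -> on_hand[A=41 B=35] avail[A=37 B=30] open={R11,R6}
Step 21: reserve R12 A 8 -> on_hand[A=41 B=35] avail[A=29 B=30] open={R11,R12,R6}
Open reservations: ['R11', 'R12', 'R6'] -> 3

Answer: 3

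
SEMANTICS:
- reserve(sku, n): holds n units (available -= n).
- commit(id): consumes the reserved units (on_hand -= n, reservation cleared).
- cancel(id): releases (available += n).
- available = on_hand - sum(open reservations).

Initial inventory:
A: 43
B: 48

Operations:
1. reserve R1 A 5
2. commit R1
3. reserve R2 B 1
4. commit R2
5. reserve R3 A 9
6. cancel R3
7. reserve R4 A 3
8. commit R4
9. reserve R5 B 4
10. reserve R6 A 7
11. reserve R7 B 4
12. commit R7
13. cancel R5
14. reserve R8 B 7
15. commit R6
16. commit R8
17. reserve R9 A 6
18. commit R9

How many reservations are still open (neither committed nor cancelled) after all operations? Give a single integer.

Step 1: reserve R1 A 5 -> on_hand[A=43 B=48] avail[A=38 B=48] open={R1}
Step 2: commit R1 -> on_hand[A=38 B=48] avail[A=38 B=48] open={}
Step 3: reserve R2 B 1 -> on_hand[A=38 B=48] avail[A=38 B=47] open={R2}
Step 4: commit R2 -> on_hand[A=38 B=47] avail[A=38 B=47] open={}
Step 5: reserve R3 A 9 -> on_hand[A=38 B=47] avail[A=29 B=47] open={R3}
Step 6: cancel R3 -> on_hand[A=38 B=47] avail[A=38 B=47] open={}
Step 7: reserve R4 A 3 -> on_hand[A=38 B=47] avail[A=35 B=47] open={R4}
Step 8: commit R4 -> on_hand[A=35 B=47] avail[A=35 B=47] open={}
Step 9: reserve R5 B 4 -> on_hand[A=35 B=47] avail[A=35 B=43] open={R5}
Step 10: reserve R6 A 7 -> on_hand[A=35 B=47] avail[A=28 B=43] open={R5,R6}
Step 11: reserve R7 B 4 -> on_hand[A=35 B=47] avail[A=28 B=39] open={R5,R6,R7}
Step 12: commit R7 -> on_hand[A=35 B=43] avail[A=28 B=39] open={R5,R6}
Step 13: cancel R5 -> on_hand[A=35 B=43] avail[A=28 B=43] open={R6}
Step 14: reserve R8 B 7 -> on_hand[A=35 B=43] avail[A=28 B=36] open={R6,R8}
Step 15: commit R6 -> on_hand[A=28 B=43] avail[A=28 B=36] open={R8}
Step 16: commit R8 -> on_hand[A=28 B=36] avail[A=28 B=36] open={}
Step 17: reserve R9 A 6 -> on_hand[A=28 B=36] avail[A=22 B=36] open={R9}
Step 18: commit R9 -> on_hand[A=22 B=36] avail[A=22 B=36] open={}
Open reservations: [] -> 0

Answer: 0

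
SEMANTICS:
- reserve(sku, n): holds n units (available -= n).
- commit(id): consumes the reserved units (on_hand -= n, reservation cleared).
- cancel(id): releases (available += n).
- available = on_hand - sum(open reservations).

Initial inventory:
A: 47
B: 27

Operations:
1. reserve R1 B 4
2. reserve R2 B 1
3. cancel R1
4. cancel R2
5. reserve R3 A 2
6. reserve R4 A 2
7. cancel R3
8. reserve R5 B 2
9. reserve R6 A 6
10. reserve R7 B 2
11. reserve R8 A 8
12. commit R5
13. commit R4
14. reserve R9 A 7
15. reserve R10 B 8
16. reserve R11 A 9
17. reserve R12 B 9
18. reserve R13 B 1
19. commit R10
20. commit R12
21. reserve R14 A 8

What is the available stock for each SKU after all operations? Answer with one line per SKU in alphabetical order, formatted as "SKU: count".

Step 1: reserve R1 B 4 -> on_hand[A=47 B=27] avail[A=47 B=23] open={R1}
Step 2: reserve R2 B 1 -> on_hand[A=47 B=27] avail[A=47 B=22] open={R1,R2}
Step 3: cancel R1 -> on_hand[A=47 B=27] avail[A=47 B=26] open={R2}
Step 4: cancel R2 -> on_hand[A=47 B=27] avail[A=47 B=27] open={}
Step 5: reserve R3 A 2 -> on_hand[A=47 B=27] avail[A=45 B=27] open={R3}
Step 6: reserve R4 A 2 -> on_hand[A=47 B=27] avail[A=43 B=27] open={R3,R4}
Step 7: cancel R3 -> on_hand[A=47 B=27] avail[A=45 B=27] open={R4}
Step 8: reserve R5 B 2 -> on_hand[A=47 B=27] avail[A=45 B=25] open={R4,R5}
Step 9: reserve R6 A 6 -> on_hand[A=47 B=27] avail[A=39 B=25] open={R4,R5,R6}
Step 10: reserve R7 B 2 -> on_hand[A=47 B=27] avail[A=39 B=23] open={R4,R5,R6,R7}
Step 11: reserve R8 A 8 -> on_hand[A=47 B=27] avail[A=31 B=23] open={R4,R5,R6,R7,R8}
Step 12: commit R5 -> on_hand[A=47 B=25] avail[A=31 B=23] open={R4,R6,R7,R8}
Step 13: commit R4 -> on_hand[A=45 B=25] avail[A=31 B=23] open={R6,R7,R8}
Step 14: reserve R9 A 7 -> on_hand[A=45 B=25] avail[A=24 B=23] open={R6,R7,R8,R9}
Step 15: reserve R10 B 8 -> on_hand[A=45 B=25] avail[A=24 B=15] open={R10,R6,R7,R8,R9}
Step 16: reserve R11 A 9 -> on_hand[A=45 B=25] avail[A=15 B=15] open={R10,R11,R6,R7,R8,R9}
Step 17: reserve R12 B 9 -> on_hand[A=45 B=25] avail[A=15 B=6] open={R10,R11,R12,R6,R7,R8,R9}
Step 18: reserve R13 B 1 -> on_hand[A=45 B=25] avail[A=15 B=5] open={R10,R11,R12,R13,R6,R7,R8,R9}
Step 19: commit R10 -> on_hand[A=45 B=17] avail[A=15 B=5] open={R11,R12,R13,R6,R7,R8,R9}
Step 20: commit R12 -> on_hand[A=45 B=8] avail[A=15 B=5] open={R11,R13,R6,R7,R8,R9}
Step 21: reserve R14 A 8 -> on_hand[A=45 B=8] avail[A=7 B=5] open={R11,R13,R14,R6,R7,R8,R9}

Answer: A: 7
B: 5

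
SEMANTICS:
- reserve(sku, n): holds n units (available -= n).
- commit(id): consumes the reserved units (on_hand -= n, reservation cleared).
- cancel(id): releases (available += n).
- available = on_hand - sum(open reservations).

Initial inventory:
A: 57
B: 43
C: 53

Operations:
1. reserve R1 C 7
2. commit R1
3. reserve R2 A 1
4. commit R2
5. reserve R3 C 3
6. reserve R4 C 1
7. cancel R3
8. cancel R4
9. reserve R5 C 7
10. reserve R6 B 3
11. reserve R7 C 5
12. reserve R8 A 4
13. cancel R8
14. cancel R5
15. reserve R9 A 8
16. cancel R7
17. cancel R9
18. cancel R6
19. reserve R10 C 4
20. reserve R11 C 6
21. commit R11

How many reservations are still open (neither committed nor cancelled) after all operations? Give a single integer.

Step 1: reserve R1 C 7 -> on_hand[A=57 B=43 C=53] avail[A=57 B=43 C=46] open={R1}
Step 2: commit R1 -> on_hand[A=57 B=43 C=46] avail[A=57 B=43 C=46] open={}
Step 3: reserve R2 A 1 -> on_hand[A=57 B=43 C=46] avail[A=56 B=43 C=46] open={R2}
Step 4: commit R2 -> on_hand[A=56 B=43 C=46] avail[A=56 B=43 C=46] open={}
Step 5: reserve R3 C 3 -> on_hand[A=56 B=43 C=46] avail[A=56 B=43 C=43] open={R3}
Step 6: reserve R4 C 1 -> on_hand[A=56 B=43 C=46] avail[A=56 B=43 C=42] open={R3,R4}
Step 7: cancel R3 -> on_hand[A=56 B=43 C=46] avail[A=56 B=43 C=45] open={R4}
Step 8: cancel R4 -> on_hand[A=56 B=43 C=46] avail[A=56 B=43 C=46] open={}
Step 9: reserve R5 C 7 -> on_hand[A=56 B=43 C=46] avail[A=56 B=43 C=39] open={R5}
Step 10: reserve R6 B 3 -> on_hand[A=56 B=43 C=46] avail[A=56 B=40 C=39] open={R5,R6}
Step 11: reserve R7 C 5 -> on_hand[A=56 B=43 C=46] avail[A=56 B=40 C=34] open={R5,R6,R7}
Step 12: reserve R8 A 4 -> on_hand[A=56 B=43 C=46] avail[A=52 B=40 C=34] open={R5,R6,R7,R8}
Step 13: cancel R8 -> on_hand[A=56 B=43 C=46] avail[A=56 B=40 C=34] open={R5,R6,R7}
Step 14: cancel R5 -> on_hand[A=56 B=43 C=46] avail[A=56 B=40 C=41] open={R6,R7}
Step 15: reserve R9 A 8 -> on_hand[A=56 B=43 C=46] avail[A=48 B=40 C=41] open={R6,R7,R9}
Step 16: cancel R7 -> on_hand[A=56 B=43 C=46] avail[A=48 B=40 C=46] open={R6,R9}
Step 17: cancel R9 -> on_hand[A=56 B=43 C=46] avail[A=56 B=40 C=46] open={R6}
Step 18: cancel R6 -> on_hand[A=56 B=43 C=46] avail[A=56 B=43 C=46] open={}
Step 19: reserve R10 C 4 -> on_hand[A=56 B=43 C=46] avail[A=56 B=43 C=42] open={R10}
Step 20: reserve R11 C 6 -> on_hand[A=56 B=43 C=46] avail[A=56 B=43 C=36] open={R10,R11}
Step 21: commit R11 -> on_hand[A=56 B=43 C=40] avail[A=56 B=43 C=36] open={R10}
Open reservations: ['R10'] -> 1

Answer: 1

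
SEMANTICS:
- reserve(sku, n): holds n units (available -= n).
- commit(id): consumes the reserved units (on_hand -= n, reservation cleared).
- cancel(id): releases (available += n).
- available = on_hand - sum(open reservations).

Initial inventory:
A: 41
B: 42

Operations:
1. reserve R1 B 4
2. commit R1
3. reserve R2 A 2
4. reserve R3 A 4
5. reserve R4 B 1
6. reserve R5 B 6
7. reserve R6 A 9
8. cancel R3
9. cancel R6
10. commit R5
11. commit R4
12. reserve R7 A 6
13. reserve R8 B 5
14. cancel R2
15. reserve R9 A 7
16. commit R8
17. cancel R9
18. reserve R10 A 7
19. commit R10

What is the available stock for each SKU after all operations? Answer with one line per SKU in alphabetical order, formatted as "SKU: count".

Answer: A: 28
B: 26

Derivation:
Step 1: reserve R1 B 4 -> on_hand[A=41 B=42] avail[A=41 B=38] open={R1}
Step 2: commit R1 -> on_hand[A=41 B=38] avail[A=41 B=38] open={}
Step 3: reserve R2 A 2 -> on_hand[A=41 B=38] avail[A=39 B=38] open={R2}
Step 4: reserve R3 A 4 -> on_hand[A=41 B=38] avail[A=35 B=38] open={R2,R3}
Step 5: reserve R4 B 1 -> on_hand[A=41 B=38] avail[A=35 B=37] open={R2,R3,R4}
Step 6: reserve R5 B 6 -> on_hand[A=41 B=38] avail[A=35 B=31] open={R2,R3,R4,R5}
Step 7: reserve R6 A 9 -> on_hand[A=41 B=38] avail[A=26 B=31] open={R2,R3,R4,R5,R6}
Step 8: cancel R3 -> on_hand[A=41 B=38] avail[A=30 B=31] open={R2,R4,R5,R6}
Step 9: cancel R6 -> on_hand[A=41 B=38] avail[A=39 B=31] open={R2,R4,R5}
Step 10: commit R5 -> on_hand[A=41 B=32] avail[A=39 B=31] open={R2,R4}
Step 11: commit R4 -> on_hand[A=41 B=31] avail[A=39 B=31] open={R2}
Step 12: reserve R7 A 6 -> on_hand[A=41 B=31] avail[A=33 B=31] open={R2,R7}
Step 13: reserve R8 B 5 -> on_hand[A=41 B=31] avail[A=33 B=26] open={R2,R7,R8}
Step 14: cancel R2 -> on_hand[A=41 B=31] avail[A=35 B=26] open={R7,R8}
Step 15: reserve R9 A 7 -> on_hand[A=41 B=31] avail[A=28 B=26] open={R7,R8,R9}
Step 16: commit R8 -> on_hand[A=41 B=26] avail[A=28 B=26] open={R7,R9}
Step 17: cancel R9 -> on_hand[A=41 B=26] avail[A=35 B=26] open={R7}
Step 18: reserve R10 A 7 -> on_hand[A=41 B=26] avail[A=28 B=26] open={R10,R7}
Step 19: commit R10 -> on_hand[A=34 B=26] avail[A=28 B=26] open={R7}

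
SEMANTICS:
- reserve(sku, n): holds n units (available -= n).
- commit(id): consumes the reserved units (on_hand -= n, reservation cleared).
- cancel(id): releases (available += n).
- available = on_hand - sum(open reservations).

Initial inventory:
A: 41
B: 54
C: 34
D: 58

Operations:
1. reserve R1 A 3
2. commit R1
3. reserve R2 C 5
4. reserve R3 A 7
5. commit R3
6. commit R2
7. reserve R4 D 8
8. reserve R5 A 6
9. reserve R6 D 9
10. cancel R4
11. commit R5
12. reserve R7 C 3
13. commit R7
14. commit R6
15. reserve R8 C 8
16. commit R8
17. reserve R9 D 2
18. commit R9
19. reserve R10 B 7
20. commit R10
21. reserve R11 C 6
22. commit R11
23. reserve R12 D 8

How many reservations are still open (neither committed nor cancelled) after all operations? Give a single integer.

Step 1: reserve R1 A 3 -> on_hand[A=41 B=54 C=34 D=58] avail[A=38 B=54 C=34 D=58] open={R1}
Step 2: commit R1 -> on_hand[A=38 B=54 C=34 D=58] avail[A=38 B=54 C=34 D=58] open={}
Step 3: reserve R2 C 5 -> on_hand[A=38 B=54 C=34 D=58] avail[A=38 B=54 C=29 D=58] open={R2}
Step 4: reserve R3 A 7 -> on_hand[A=38 B=54 C=34 D=58] avail[A=31 B=54 C=29 D=58] open={R2,R3}
Step 5: commit R3 -> on_hand[A=31 B=54 C=34 D=58] avail[A=31 B=54 C=29 D=58] open={R2}
Step 6: commit R2 -> on_hand[A=31 B=54 C=29 D=58] avail[A=31 B=54 C=29 D=58] open={}
Step 7: reserve R4 D 8 -> on_hand[A=31 B=54 C=29 D=58] avail[A=31 B=54 C=29 D=50] open={R4}
Step 8: reserve R5 A 6 -> on_hand[A=31 B=54 C=29 D=58] avail[A=25 B=54 C=29 D=50] open={R4,R5}
Step 9: reserve R6 D 9 -> on_hand[A=31 B=54 C=29 D=58] avail[A=25 B=54 C=29 D=41] open={R4,R5,R6}
Step 10: cancel R4 -> on_hand[A=31 B=54 C=29 D=58] avail[A=25 B=54 C=29 D=49] open={R5,R6}
Step 11: commit R5 -> on_hand[A=25 B=54 C=29 D=58] avail[A=25 B=54 C=29 D=49] open={R6}
Step 12: reserve R7 C 3 -> on_hand[A=25 B=54 C=29 D=58] avail[A=25 B=54 C=26 D=49] open={R6,R7}
Step 13: commit R7 -> on_hand[A=25 B=54 C=26 D=58] avail[A=25 B=54 C=26 D=49] open={R6}
Step 14: commit R6 -> on_hand[A=25 B=54 C=26 D=49] avail[A=25 B=54 C=26 D=49] open={}
Step 15: reserve R8 C 8 -> on_hand[A=25 B=54 C=26 D=49] avail[A=25 B=54 C=18 D=49] open={R8}
Step 16: commit R8 -> on_hand[A=25 B=54 C=18 D=49] avail[A=25 B=54 C=18 D=49] open={}
Step 17: reserve R9 D 2 -> on_hand[A=25 B=54 C=18 D=49] avail[A=25 B=54 C=18 D=47] open={R9}
Step 18: commit R9 -> on_hand[A=25 B=54 C=18 D=47] avail[A=25 B=54 C=18 D=47] open={}
Step 19: reserve R10 B 7 -> on_hand[A=25 B=54 C=18 D=47] avail[A=25 B=47 C=18 D=47] open={R10}
Step 20: commit R10 -> on_hand[A=25 B=47 C=18 D=47] avail[A=25 B=47 C=18 D=47] open={}
Step 21: reserve R11 C 6 -> on_hand[A=25 B=47 C=18 D=47] avail[A=25 B=47 C=12 D=47] open={R11}
Step 22: commit R11 -> on_hand[A=25 B=47 C=12 D=47] avail[A=25 B=47 C=12 D=47] open={}
Step 23: reserve R12 D 8 -> on_hand[A=25 B=47 C=12 D=47] avail[A=25 B=47 C=12 D=39] open={R12}
Open reservations: ['R12'] -> 1

Answer: 1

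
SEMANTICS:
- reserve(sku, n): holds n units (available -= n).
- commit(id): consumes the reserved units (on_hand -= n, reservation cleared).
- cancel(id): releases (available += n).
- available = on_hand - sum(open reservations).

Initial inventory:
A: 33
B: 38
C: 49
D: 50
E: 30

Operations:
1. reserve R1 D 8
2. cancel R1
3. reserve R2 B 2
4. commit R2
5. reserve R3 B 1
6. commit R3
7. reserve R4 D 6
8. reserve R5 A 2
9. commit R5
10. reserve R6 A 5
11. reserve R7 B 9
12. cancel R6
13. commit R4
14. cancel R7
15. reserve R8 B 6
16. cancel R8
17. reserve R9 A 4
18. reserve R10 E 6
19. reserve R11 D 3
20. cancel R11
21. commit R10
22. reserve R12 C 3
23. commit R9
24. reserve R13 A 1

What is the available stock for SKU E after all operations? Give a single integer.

Answer: 24

Derivation:
Step 1: reserve R1 D 8 -> on_hand[A=33 B=38 C=49 D=50 E=30] avail[A=33 B=38 C=49 D=42 E=30] open={R1}
Step 2: cancel R1 -> on_hand[A=33 B=38 C=49 D=50 E=30] avail[A=33 B=38 C=49 D=50 E=30] open={}
Step 3: reserve R2 B 2 -> on_hand[A=33 B=38 C=49 D=50 E=30] avail[A=33 B=36 C=49 D=50 E=30] open={R2}
Step 4: commit R2 -> on_hand[A=33 B=36 C=49 D=50 E=30] avail[A=33 B=36 C=49 D=50 E=30] open={}
Step 5: reserve R3 B 1 -> on_hand[A=33 B=36 C=49 D=50 E=30] avail[A=33 B=35 C=49 D=50 E=30] open={R3}
Step 6: commit R3 -> on_hand[A=33 B=35 C=49 D=50 E=30] avail[A=33 B=35 C=49 D=50 E=30] open={}
Step 7: reserve R4 D 6 -> on_hand[A=33 B=35 C=49 D=50 E=30] avail[A=33 B=35 C=49 D=44 E=30] open={R4}
Step 8: reserve R5 A 2 -> on_hand[A=33 B=35 C=49 D=50 E=30] avail[A=31 B=35 C=49 D=44 E=30] open={R4,R5}
Step 9: commit R5 -> on_hand[A=31 B=35 C=49 D=50 E=30] avail[A=31 B=35 C=49 D=44 E=30] open={R4}
Step 10: reserve R6 A 5 -> on_hand[A=31 B=35 C=49 D=50 E=30] avail[A=26 B=35 C=49 D=44 E=30] open={R4,R6}
Step 11: reserve R7 B 9 -> on_hand[A=31 B=35 C=49 D=50 E=30] avail[A=26 B=26 C=49 D=44 E=30] open={R4,R6,R7}
Step 12: cancel R6 -> on_hand[A=31 B=35 C=49 D=50 E=30] avail[A=31 B=26 C=49 D=44 E=30] open={R4,R7}
Step 13: commit R4 -> on_hand[A=31 B=35 C=49 D=44 E=30] avail[A=31 B=26 C=49 D=44 E=30] open={R7}
Step 14: cancel R7 -> on_hand[A=31 B=35 C=49 D=44 E=30] avail[A=31 B=35 C=49 D=44 E=30] open={}
Step 15: reserve R8 B 6 -> on_hand[A=31 B=35 C=49 D=44 E=30] avail[A=31 B=29 C=49 D=44 E=30] open={R8}
Step 16: cancel R8 -> on_hand[A=31 B=35 C=49 D=44 E=30] avail[A=31 B=35 C=49 D=44 E=30] open={}
Step 17: reserve R9 A 4 -> on_hand[A=31 B=35 C=49 D=44 E=30] avail[A=27 B=35 C=49 D=44 E=30] open={R9}
Step 18: reserve R10 E 6 -> on_hand[A=31 B=35 C=49 D=44 E=30] avail[A=27 B=35 C=49 D=44 E=24] open={R10,R9}
Step 19: reserve R11 D 3 -> on_hand[A=31 B=35 C=49 D=44 E=30] avail[A=27 B=35 C=49 D=41 E=24] open={R10,R11,R9}
Step 20: cancel R11 -> on_hand[A=31 B=35 C=49 D=44 E=30] avail[A=27 B=35 C=49 D=44 E=24] open={R10,R9}
Step 21: commit R10 -> on_hand[A=31 B=35 C=49 D=44 E=24] avail[A=27 B=35 C=49 D=44 E=24] open={R9}
Step 22: reserve R12 C 3 -> on_hand[A=31 B=35 C=49 D=44 E=24] avail[A=27 B=35 C=46 D=44 E=24] open={R12,R9}
Step 23: commit R9 -> on_hand[A=27 B=35 C=49 D=44 E=24] avail[A=27 B=35 C=46 D=44 E=24] open={R12}
Step 24: reserve R13 A 1 -> on_hand[A=27 B=35 C=49 D=44 E=24] avail[A=26 B=35 C=46 D=44 E=24] open={R12,R13}
Final available[E] = 24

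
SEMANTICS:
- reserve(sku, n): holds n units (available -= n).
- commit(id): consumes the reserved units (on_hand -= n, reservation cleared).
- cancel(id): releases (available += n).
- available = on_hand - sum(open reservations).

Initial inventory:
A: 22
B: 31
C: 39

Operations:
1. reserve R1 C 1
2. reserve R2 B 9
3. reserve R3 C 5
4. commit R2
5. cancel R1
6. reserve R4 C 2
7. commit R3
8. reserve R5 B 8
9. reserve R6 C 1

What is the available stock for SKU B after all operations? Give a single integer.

Answer: 14

Derivation:
Step 1: reserve R1 C 1 -> on_hand[A=22 B=31 C=39] avail[A=22 B=31 C=38] open={R1}
Step 2: reserve R2 B 9 -> on_hand[A=22 B=31 C=39] avail[A=22 B=22 C=38] open={R1,R2}
Step 3: reserve R3 C 5 -> on_hand[A=22 B=31 C=39] avail[A=22 B=22 C=33] open={R1,R2,R3}
Step 4: commit R2 -> on_hand[A=22 B=22 C=39] avail[A=22 B=22 C=33] open={R1,R3}
Step 5: cancel R1 -> on_hand[A=22 B=22 C=39] avail[A=22 B=22 C=34] open={R3}
Step 6: reserve R4 C 2 -> on_hand[A=22 B=22 C=39] avail[A=22 B=22 C=32] open={R3,R4}
Step 7: commit R3 -> on_hand[A=22 B=22 C=34] avail[A=22 B=22 C=32] open={R4}
Step 8: reserve R5 B 8 -> on_hand[A=22 B=22 C=34] avail[A=22 B=14 C=32] open={R4,R5}
Step 9: reserve R6 C 1 -> on_hand[A=22 B=22 C=34] avail[A=22 B=14 C=31] open={R4,R5,R6}
Final available[B] = 14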